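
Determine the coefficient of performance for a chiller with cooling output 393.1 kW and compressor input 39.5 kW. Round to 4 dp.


COP = 393.1 / 39.5 = 9.9519

9.9519


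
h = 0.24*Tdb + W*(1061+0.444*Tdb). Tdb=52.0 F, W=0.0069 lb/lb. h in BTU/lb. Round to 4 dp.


h = 0.24*52.0 + 0.0069*(1061+0.444*52.0) = 19.9602 BTU/lb

19.9602 BTU/lb


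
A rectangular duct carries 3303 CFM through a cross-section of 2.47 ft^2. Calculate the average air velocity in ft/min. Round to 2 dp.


V = 3303 / 2.47 = 1337.25 ft/min

1337.25 ft/min


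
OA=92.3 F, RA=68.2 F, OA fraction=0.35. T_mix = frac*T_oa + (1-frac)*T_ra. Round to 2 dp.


T_mix = 0.35*92.3 + 0.65*68.2 = 76.64 F

76.64 F


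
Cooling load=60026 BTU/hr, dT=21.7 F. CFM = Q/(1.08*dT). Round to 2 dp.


CFM = 60026 / (1.08 * 21.7) = 2561.27

2561.27 CFM


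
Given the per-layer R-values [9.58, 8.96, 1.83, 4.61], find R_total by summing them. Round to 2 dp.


R_total = 9.58 + 8.96 + 1.83 + 4.61 = 24.98

24.98


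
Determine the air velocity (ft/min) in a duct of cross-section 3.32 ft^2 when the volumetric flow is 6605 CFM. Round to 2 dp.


V = 6605 / 3.32 = 1989.46 ft/min

1989.46 ft/min


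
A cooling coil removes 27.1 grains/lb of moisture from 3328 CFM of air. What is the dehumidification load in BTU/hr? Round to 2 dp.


Q = 0.68 * 3328 * 27.1 = 61328.38 BTU/hr

61328.38 BTU/hr


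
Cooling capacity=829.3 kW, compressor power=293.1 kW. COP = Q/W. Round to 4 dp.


COP = 829.3 / 293.1 = 2.8294

2.8294


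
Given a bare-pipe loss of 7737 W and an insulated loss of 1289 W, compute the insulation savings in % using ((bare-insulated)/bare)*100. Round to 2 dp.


Savings = ((7737-1289)/7737)*100 = 83.34 %

83.34 %


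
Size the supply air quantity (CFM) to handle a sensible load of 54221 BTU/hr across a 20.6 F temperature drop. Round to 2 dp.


CFM = 54221 / (1.08 * 20.6) = 2437.12

2437.12 CFM


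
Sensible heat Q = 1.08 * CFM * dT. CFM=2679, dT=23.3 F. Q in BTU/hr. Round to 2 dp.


Q = 1.08 * 2679 * 23.3 = 67414.36 BTU/hr

67414.36 BTU/hr


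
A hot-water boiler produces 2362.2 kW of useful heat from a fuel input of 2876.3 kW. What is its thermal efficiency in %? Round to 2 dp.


eta = (2362.2/2876.3)*100 = 82.13 %

82.13 %


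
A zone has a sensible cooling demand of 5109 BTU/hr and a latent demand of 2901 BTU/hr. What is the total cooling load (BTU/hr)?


Qt = 5109 + 2901 = 8010 BTU/hr

8010 BTU/hr


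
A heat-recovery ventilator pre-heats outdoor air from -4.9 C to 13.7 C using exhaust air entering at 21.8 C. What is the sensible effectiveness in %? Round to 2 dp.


eff = (13.7-(-4.9))/(21.8-(-4.9))*100 = 69.66 %

69.66 %


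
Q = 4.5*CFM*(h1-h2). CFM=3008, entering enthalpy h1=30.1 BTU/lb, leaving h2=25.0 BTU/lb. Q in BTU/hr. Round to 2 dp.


Q = 4.5 * 3008 * (30.1 - 25.0) = 69033.60 BTU/hr

69033.60 BTU/hr


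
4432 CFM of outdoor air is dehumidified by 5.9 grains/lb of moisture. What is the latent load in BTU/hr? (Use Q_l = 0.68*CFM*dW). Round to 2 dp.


Q = 0.68 * 4432 * 5.9 = 17781.18 BTU/hr

17781.18 BTU/hr


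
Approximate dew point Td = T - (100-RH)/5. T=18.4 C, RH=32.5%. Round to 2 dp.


Td = 18.4 - (100-32.5)/5 = 4.90 C

4.90 C


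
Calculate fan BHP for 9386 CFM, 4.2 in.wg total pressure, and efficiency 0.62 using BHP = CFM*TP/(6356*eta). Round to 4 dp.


BHP = 9386 * 4.2 / (6356 * 0.62) = 10.0036 hp

10.0036 hp


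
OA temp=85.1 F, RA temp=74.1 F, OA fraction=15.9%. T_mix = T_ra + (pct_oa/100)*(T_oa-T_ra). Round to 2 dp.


T_mix = 74.1 + (15.9/100)*(85.1-74.1) = 75.85 F

75.85 F


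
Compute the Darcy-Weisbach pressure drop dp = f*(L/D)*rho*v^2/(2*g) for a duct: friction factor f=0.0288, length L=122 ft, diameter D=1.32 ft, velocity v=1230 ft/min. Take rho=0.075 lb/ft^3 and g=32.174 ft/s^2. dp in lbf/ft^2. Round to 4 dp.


v_fps = 1230/60 = 20.5 ft/s
dp = 0.0288*(122/1.32)*0.075*20.5^2/(2*32.174) = 1.3038 lbf/ft^2

1.3038 lbf/ft^2


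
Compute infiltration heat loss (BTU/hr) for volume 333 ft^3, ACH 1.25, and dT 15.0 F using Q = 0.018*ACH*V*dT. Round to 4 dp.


Q = 0.018 * 1.25 * 333 * 15.0 = 112.3875 BTU/hr

112.3875 BTU/hr


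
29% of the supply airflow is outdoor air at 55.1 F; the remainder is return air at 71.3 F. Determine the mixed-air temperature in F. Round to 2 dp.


T_mix = 0.29*55.1 + 0.71*71.3 = 66.60 F

66.60 F


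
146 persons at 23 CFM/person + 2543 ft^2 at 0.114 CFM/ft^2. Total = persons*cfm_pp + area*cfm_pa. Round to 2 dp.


Total = 146*23 + 2543*0.114 = 3647.90 CFM

3647.90 CFM


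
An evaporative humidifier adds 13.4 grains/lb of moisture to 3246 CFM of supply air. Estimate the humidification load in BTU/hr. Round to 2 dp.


Q = 0.68 * 3246 * 13.4 = 29577.55 BTU/hr

29577.55 BTU/hr


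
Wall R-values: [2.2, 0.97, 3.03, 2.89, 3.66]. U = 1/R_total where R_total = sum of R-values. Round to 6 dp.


R_total = 2.2 + 0.97 + 3.03 + 2.89 + 3.66 = 12.75
U = 1/12.75 = 0.078431

0.078431


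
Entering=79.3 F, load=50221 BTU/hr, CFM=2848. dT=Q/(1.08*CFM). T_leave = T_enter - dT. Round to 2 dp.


dT = 50221/(1.08*2848) = 16.3276
T_leave = 79.3 - 16.3276 = 62.97 F

62.97 F


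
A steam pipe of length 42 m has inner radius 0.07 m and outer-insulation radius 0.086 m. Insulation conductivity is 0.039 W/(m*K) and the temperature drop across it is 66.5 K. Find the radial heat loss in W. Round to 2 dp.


Q = 2*pi*0.039*42*66.5/ln(0.086/0.07) = 3324.76 W

3324.76 W


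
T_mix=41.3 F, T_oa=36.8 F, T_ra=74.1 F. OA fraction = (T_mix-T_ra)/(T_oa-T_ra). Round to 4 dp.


frac = (41.3 - 74.1) / (36.8 - 74.1) = 0.8794

0.8794


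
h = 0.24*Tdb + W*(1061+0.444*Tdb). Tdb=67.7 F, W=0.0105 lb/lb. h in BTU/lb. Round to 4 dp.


h = 0.24*67.7 + 0.0105*(1061+0.444*67.7) = 27.7041 BTU/lb

27.7041 BTU/lb


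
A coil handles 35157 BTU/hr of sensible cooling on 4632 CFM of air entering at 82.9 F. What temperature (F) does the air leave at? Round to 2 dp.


dT = 35157/(1.08*4632) = 7.0278
T_leave = 82.9 - 7.0278 = 75.87 F

75.87 F


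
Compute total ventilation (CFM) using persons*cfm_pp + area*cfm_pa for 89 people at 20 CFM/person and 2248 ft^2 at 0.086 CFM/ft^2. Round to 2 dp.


Total = 89*20 + 2248*0.086 = 1973.33 CFM

1973.33 CFM


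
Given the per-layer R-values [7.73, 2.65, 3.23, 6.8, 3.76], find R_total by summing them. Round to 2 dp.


R_total = 7.73 + 2.65 + 3.23 + 6.8 + 3.76 = 24.17

24.17


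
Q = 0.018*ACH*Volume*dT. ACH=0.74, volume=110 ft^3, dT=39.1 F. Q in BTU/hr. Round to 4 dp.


Q = 0.018 * 0.74 * 110 * 39.1 = 57.2893 BTU/hr

57.2893 BTU/hr


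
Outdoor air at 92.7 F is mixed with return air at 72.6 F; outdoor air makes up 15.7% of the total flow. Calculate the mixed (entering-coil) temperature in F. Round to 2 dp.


T_mix = 72.6 + (15.7/100)*(92.7-72.6) = 75.76 F

75.76 F


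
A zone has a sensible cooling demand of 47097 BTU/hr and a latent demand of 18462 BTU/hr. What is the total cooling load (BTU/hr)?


Qt = 47097 + 18462 = 65559 BTU/hr

65559 BTU/hr


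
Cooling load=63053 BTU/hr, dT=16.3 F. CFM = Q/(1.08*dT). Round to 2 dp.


CFM = 63053 / (1.08 * 16.3) = 3581.74

3581.74 CFM


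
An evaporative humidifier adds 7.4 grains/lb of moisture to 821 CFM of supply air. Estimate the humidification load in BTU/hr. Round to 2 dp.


Q = 0.68 * 821 * 7.4 = 4131.27 BTU/hr

4131.27 BTU/hr


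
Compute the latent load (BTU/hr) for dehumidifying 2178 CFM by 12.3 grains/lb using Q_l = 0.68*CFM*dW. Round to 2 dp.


Q = 0.68 * 2178 * 12.3 = 18216.79 BTU/hr

18216.79 BTU/hr


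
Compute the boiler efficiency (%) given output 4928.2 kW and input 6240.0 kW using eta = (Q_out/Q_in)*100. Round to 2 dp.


eta = (4928.2/6240.0)*100 = 78.98 %

78.98 %


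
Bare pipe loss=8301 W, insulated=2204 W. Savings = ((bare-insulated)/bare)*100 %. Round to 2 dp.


Savings = ((8301-2204)/8301)*100 = 73.45 %

73.45 %


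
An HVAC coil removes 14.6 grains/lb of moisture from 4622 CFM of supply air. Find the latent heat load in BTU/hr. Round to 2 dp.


Q = 0.68 * 4622 * 14.6 = 45887.22 BTU/hr

45887.22 BTU/hr


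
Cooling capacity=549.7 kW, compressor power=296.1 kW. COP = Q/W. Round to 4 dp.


COP = 549.7 / 296.1 = 1.8565

1.8565


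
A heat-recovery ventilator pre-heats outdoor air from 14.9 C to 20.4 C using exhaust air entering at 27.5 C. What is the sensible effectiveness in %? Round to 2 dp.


eff = (20.4-14.9)/(27.5-14.9)*100 = 43.65 %

43.65 %


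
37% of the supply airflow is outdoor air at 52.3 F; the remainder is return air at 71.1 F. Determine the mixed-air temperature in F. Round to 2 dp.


T_mix = 0.37*52.3 + 0.63*71.1 = 64.14 F

64.14 F


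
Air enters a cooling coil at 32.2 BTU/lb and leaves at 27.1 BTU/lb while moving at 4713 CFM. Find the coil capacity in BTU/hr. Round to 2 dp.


Q = 4.5 * 4713 * (32.2 - 27.1) = 108163.35 BTU/hr

108163.35 BTU/hr


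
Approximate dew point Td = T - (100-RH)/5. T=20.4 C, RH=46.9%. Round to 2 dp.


Td = 20.4 - (100-46.9)/5 = 9.78 C

9.78 C


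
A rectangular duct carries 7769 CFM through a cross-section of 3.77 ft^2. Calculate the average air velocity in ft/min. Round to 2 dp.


V = 7769 / 3.77 = 2060.74 ft/min

2060.74 ft/min


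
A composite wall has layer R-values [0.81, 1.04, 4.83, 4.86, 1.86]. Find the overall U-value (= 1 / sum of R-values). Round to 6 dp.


R_total = 0.81 + 1.04 + 4.83 + 4.86 + 1.86 = 13.40
U = 1/13.40 = 0.074627

0.074627


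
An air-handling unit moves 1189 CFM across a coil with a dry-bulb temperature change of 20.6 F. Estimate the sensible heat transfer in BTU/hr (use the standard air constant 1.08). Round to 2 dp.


Q = 1.08 * 1189 * 20.6 = 26452.87 BTU/hr

26452.87 BTU/hr


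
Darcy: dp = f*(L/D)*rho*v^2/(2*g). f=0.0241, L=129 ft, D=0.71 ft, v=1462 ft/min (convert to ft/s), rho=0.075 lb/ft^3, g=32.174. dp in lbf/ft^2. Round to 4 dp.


v_fps = 1462/60 = 24.3667 ft/s
dp = 0.0241*(129/0.71)*0.075*24.3667^2/(2*32.174) = 3.0302 lbf/ft^2

3.0302 lbf/ft^2


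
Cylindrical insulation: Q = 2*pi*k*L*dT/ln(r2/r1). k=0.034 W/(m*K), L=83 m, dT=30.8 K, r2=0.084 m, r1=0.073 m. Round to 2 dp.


Q = 2*pi*0.034*83*30.8/ln(0.084/0.073) = 3890.92 W

3890.92 W


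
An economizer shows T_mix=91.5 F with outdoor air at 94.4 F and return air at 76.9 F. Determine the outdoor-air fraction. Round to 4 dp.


frac = (91.5 - 76.9) / (94.4 - 76.9) = 0.8343

0.8343


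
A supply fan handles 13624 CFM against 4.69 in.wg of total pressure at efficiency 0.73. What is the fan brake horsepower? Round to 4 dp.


BHP = 13624 * 4.69 / (6356 * 0.73) = 13.7712 hp

13.7712 hp


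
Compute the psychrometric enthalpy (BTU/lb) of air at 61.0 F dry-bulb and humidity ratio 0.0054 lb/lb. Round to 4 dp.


h = 0.24*61.0 + 0.0054*(1061+0.444*61.0) = 20.5157 BTU/lb

20.5157 BTU/lb


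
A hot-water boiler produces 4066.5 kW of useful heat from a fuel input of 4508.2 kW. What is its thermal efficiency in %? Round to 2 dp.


eta = (4066.5/4508.2)*100 = 90.20 %

90.20 %


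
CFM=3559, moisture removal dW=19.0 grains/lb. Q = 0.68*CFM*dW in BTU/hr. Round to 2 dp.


Q = 0.68 * 3559 * 19.0 = 45982.28 BTU/hr

45982.28 BTU/hr


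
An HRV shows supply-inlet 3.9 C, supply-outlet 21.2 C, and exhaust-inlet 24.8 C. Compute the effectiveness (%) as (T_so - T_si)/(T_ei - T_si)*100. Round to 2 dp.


eff = (21.2-3.9)/(24.8-3.9)*100 = 82.78 %

82.78 %


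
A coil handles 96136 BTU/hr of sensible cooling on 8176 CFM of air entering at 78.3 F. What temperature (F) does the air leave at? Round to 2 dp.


dT = 96136/(1.08*8176) = 10.8873
T_leave = 78.3 - 10.8873 = 67.41 F

67.41 F


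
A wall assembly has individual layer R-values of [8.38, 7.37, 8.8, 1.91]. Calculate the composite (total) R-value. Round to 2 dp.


R_total = 8.38 + 7.37 + 8.8 + 1.91 = 26.46

26.46


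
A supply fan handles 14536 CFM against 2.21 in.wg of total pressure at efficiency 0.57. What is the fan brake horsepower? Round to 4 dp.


BHP = 14536 * 2.21 / (6356 * 0.57) = 8.8670 hp

8.8670 hp


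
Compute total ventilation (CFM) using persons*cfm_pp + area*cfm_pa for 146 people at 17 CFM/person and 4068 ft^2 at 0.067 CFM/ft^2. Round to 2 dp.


Total = 146*17 + 4068*0.067 = 2754.56 CFM

2754.56 CFM


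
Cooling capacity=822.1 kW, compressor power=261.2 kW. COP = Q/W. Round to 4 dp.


COP = 822.1 / 261.2 = 3.1474

3.1474


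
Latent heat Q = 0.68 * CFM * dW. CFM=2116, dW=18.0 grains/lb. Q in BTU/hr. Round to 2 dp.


Q = 0.68 * 2116 * 18.0 = 25899.84 BTU/hr

25899.84 BTU/hr


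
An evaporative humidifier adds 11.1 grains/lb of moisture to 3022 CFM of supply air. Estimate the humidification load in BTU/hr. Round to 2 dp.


Q = 0.68 * 3022 * 11.1 = 22810.06 BTU/hr

22810.06 BTU/hr


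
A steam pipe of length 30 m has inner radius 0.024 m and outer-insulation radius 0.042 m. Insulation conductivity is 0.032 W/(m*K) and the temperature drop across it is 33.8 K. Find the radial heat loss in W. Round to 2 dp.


Q = 2*pi*0.032*30*33.8/ln(0.042/0.024) = 364.32 W

364.32 W


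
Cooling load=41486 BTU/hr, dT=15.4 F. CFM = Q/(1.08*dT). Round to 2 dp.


CFM = 41486 / (1.08 * 15.4) = 2494.35

2494.35 CFM


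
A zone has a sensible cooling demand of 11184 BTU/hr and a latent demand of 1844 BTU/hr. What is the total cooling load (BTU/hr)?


Qt = 11184 + 1844 = 13028 BTU/hr

13028 BTU/hr


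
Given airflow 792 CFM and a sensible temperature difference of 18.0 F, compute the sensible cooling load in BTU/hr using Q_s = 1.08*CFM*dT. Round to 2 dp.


Q = 1.08 * 792 * 18.0 = 15396.48 BTU/hr

15396.48 BTU/hr


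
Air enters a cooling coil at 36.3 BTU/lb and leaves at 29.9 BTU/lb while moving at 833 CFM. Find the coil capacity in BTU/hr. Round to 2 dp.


Q = 4.5 * 833 * (36.3 - 29.9) = 23990.40 BTU/hr

23990.40 BTU/hr


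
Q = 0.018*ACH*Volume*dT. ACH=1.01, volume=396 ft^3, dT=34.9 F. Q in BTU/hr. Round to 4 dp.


Q = 0.018 * 1.01 * 396 * 34.9 = 251.2549 BTU/hr

251.2549 BTU/hr


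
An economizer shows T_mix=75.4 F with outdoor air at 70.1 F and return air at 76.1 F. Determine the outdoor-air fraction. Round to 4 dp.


frac = (75.4 - 76.1) / (70.1 - 76.1) = 0.1167

0.1167


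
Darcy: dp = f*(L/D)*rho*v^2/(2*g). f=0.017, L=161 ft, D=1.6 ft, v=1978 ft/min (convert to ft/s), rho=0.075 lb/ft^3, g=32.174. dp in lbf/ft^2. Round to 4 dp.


v_fps = 1978/60 = 32.9667 ft/s
dp = 0.017*(161/1.6)*0.075*32.9667^2/(2*32.174) = 2.1669 lbf/ft^2

2.1669 lbf/ft^2


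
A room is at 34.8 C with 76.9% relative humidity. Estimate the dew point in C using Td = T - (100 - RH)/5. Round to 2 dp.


Td = 34.8 - (100-76.9)/5 = 30.18 C

30.18 C


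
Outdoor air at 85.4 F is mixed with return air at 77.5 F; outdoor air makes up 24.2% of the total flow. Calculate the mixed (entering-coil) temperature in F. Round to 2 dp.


T_mix = 77.5 + (24.2/100)*(85.4-77.5) = 79.41 F

79.41 F


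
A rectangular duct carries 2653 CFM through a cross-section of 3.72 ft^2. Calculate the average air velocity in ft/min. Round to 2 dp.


V = 2653 / 3.72 = 713.17 ft/min

713.17 ft/min


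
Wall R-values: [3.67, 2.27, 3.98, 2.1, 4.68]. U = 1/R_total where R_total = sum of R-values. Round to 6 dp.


R_total = 3.67 + 2.27 + 3.98 + 2.1 + 4.68 = 16.70
U = 1/16.70 = 0.059880

0.059880


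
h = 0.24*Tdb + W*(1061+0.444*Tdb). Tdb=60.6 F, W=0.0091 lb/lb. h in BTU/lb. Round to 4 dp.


h = 0.24*60.6 + 0.0091*(1061+0.444*60.6) = 24.4439 BTU/lb

24.4439 BTU/lb


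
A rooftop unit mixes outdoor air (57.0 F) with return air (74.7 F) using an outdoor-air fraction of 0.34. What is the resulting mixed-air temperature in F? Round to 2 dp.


T_mix = 0.34*57.0 + 0.66*74.7 = 68.68 F

68.68 F


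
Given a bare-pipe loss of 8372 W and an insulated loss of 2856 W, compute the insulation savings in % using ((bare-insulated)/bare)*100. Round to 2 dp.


Savings = ((8372-2856)/8372)*100 = 65.89 %

65.89 %


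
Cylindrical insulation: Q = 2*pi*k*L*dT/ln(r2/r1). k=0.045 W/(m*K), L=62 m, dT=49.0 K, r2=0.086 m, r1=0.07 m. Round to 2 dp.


Q = 2*pi*0.045*62*49.0/ln(0.086/0.07) = 4172.77 W

4172.77 W


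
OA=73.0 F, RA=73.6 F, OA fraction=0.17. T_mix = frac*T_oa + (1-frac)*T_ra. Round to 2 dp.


T_mix = 0.17*73.0 + 0.83*73.6 = 73.50 F

73.50 F


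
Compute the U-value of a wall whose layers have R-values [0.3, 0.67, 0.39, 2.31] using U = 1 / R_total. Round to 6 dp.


R_total = 0.3 + 0.67 + 0.39 + 2.31 = 3.67
U = 1/3.67 = 0.272480

0.272480


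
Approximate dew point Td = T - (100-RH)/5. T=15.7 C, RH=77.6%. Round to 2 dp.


Td = 15.7 - (100-77.6)/5 = 11.22 C

11.22 C


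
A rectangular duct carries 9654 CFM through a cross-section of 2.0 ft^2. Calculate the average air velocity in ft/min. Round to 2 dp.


V = 9654 / 2.0 = 4827.00 ft/min

4827.00 ft/min


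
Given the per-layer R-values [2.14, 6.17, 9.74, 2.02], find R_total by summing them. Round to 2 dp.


R_total = 2.14 + 6.17 + 9.74 + 2.02 = 20.07

20.07


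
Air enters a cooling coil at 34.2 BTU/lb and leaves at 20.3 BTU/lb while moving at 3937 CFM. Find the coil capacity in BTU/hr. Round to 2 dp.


Q = 4.5 * 3937 * (34.2 - 20.3) = 246259.35 BTU/hr

246259.35 BTU/hr


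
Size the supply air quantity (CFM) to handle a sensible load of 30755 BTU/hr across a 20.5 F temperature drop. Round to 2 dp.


CFM = 30755 / (1.08 * 20.5) = 1389.11

1389.11 CFM


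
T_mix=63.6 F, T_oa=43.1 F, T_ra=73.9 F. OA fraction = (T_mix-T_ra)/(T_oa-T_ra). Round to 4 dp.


frac = (63.6 - 73.9) / (43.1 - 73.9) = 0.3344

0.3344


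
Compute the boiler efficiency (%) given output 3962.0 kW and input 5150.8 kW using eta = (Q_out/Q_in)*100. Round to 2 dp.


eta = (3962.0/5150.8)*100 = 76.92 %

76.92 %


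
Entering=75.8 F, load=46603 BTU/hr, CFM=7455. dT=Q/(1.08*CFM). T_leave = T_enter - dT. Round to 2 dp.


dT = 46603/(1.08*7455) = 5.7882
T_leave = 75.8 - 5.7882 = 70.01 F

70.01 F


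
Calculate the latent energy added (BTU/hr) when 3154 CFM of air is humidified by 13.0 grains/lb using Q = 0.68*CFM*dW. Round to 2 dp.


Q = 0.68 * 3154 * 13.0 = 27881.36 BTU/hr

27881.36 BTU/hr


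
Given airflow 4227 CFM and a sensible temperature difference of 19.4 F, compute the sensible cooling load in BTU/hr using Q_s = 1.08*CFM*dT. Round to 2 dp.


Q = 1.08 * 4227 * 19.4 = 88564.10 BTU/hr

88564.10 BTU/hr


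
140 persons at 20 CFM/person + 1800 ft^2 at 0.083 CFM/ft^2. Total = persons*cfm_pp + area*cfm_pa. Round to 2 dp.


Total = 140*20 + 1800*0.083 = 2949.40 CFM

2949.40 CFM


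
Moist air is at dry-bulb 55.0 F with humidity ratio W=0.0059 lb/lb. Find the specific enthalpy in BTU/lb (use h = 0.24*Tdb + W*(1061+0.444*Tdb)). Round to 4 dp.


h = 0.24*55.0 + 0.0059*(1061+0.444*55.0) = 19.6040 BTU/lb

19.6040 BTU/lb


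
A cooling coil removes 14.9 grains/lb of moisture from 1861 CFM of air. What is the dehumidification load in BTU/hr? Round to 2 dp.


Q = 0.68 * 1861 * 14.9 = 18855.65 BTU/hr

18855.65 BTU/hr


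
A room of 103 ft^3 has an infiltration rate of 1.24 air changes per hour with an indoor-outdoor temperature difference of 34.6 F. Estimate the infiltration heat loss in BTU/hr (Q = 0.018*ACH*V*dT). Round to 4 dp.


Q = 0.018 * 1.24 * 103 * 34.6 = 79.5440 BTU/hr

79.5440 BTU/hr


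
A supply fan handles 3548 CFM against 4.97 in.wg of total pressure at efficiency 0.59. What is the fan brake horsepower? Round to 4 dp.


BHP = 3548 * 4.97 / (6356 * 0.59) = 4.7022 hp

4.7022 hp


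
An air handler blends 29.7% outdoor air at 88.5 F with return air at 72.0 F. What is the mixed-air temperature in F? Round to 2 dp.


T_mix = 72.0 + (29.7/100)*(88.5-72.0) = 76.90 F

76.90 F


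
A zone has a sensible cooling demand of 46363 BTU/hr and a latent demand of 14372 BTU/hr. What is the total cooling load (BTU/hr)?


Qt = 46363 + 14372 = 60735 BTU/hr

60735 BTU/hr


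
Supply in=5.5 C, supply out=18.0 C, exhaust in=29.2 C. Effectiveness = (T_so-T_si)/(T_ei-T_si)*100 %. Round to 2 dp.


eff = (18.0-5.5)/(29.2-5.5)*100 = 52.74 %

52.74 %


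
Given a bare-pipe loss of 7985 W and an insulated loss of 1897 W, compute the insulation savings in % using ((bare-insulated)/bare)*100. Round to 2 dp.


Savings = ((7985-1897)/7985)*100 = 76.24 %

76.24 %


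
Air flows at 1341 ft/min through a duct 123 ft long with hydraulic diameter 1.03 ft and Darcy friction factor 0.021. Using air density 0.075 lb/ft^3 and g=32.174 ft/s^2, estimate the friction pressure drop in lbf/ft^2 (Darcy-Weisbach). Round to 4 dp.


v_fps = 1341/60 = 22.35 ft/s
dp = 0.021*(123/1.03)*0.075*22.35^2/(2*32.174) = 1.4601 lbf/ft^2

1.4601 lbf/ft^2


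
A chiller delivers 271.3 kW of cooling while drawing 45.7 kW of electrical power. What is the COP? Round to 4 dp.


COP = 271.3 / 45.7 = 5.9365

5.9365


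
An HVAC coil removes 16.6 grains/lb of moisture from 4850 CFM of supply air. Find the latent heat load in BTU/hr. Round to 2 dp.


Q = 0.68 * 4850 * 16.6 = 54746.80 BTU/hr

54746.80 BTU/hr


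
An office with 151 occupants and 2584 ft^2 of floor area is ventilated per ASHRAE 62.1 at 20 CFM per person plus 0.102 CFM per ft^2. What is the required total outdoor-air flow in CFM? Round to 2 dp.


Total = 151*20 + 2584*0.102 = 3283.57 CFM

3283.57 CFM


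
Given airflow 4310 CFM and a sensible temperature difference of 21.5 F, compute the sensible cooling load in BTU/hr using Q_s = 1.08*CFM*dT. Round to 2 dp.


Q = 1.08 * 4310 * 21.5 = 100078.20 BTU/hr

100078.20 BTU/hr


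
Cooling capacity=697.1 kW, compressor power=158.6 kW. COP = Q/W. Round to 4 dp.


COP = 697.1 / 158.6 = 4.3953

4.3953


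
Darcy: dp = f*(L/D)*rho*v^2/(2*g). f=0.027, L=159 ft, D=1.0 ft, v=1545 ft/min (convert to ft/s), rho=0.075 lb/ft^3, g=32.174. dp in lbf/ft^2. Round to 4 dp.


v_fps = 1545/60 = 25.75 ft/s
dp = 0.027*(159/1.0)*0.075*25.75^2/(2*32.174) = 3.3177 lbf/ft^2

3.3177 lbf/ft^2


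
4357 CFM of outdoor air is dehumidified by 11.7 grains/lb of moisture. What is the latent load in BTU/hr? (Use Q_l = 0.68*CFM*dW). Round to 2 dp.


Q = 0.68 * 4357 * 11.7 = 34664.29 BTU/hr

34664.29 BTU/hr


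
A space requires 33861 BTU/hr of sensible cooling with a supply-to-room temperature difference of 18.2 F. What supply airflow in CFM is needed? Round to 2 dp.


CFM = 33861 / (1.08 * 18.2) = 1722.68

1722.68 CFM


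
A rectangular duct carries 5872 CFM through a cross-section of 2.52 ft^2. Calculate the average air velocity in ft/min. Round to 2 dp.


V = 5872 / 2.52 = 2330.16 ft/min

2330.16 ft/min


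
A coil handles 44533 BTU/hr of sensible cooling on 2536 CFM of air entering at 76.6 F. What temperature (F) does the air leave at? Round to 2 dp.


dT = 44533/(1.08*2536) = 16.2596
T_leave = 76.6 - 16.2596 = 60.34 F

60.34 F


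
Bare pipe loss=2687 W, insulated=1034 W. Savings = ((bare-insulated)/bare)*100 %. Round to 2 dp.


Savings = ((2687-1034)/2687)*100 = 61.52 %

61.52 %


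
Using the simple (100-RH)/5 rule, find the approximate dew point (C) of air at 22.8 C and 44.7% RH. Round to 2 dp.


Td = 22.8 - (100-44.7)/5 = 11.74 C

11.74 C


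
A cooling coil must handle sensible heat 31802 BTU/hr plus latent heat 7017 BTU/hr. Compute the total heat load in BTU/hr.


Qt = 31802 + 7017 = 38819 BTU/hr

38819 BTU/hr


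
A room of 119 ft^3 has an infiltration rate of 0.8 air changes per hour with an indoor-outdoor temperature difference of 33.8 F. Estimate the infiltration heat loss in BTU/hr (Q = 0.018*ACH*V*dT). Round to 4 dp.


Q = 0.018 * 0.8 * 119 * 33.8 = 57.9197 BTU/hr

57.9197 BTU/hr


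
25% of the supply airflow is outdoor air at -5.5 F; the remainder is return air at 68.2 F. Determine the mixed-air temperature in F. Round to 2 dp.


T_mix = 0.25*(-5.5) + 0.75*68.2 = 49.78 F

49.78 F


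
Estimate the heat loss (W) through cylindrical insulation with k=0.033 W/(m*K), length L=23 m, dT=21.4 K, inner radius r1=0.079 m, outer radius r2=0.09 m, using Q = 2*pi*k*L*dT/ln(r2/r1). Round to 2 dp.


Q = 2*pi*0.033*23*21.4/ln(0.09/0.079) = 782.86 W

782.86 W


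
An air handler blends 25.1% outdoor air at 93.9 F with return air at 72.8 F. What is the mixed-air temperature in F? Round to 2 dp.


T_mix = 72.8 + (25.1/100)*(93.9-72.8) = 78.10 F

78.10 F


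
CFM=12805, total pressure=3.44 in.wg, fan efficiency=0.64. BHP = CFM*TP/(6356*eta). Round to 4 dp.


BHP = 12805 * 3.44 / (6356 * 0.64) = 10.8286 hp

10.8286 hp


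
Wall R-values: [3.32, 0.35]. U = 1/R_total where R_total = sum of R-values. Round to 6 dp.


R_total = 3.32 + 0.35 = 3.67
U = 1/3.67 = 0.272480

0.272480


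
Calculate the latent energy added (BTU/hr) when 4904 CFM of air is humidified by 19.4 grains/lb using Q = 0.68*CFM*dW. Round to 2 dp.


Q = 0.68 * 4904 * 19.4 = 64693.57 BTU/hr

64693.57 BTU/hr


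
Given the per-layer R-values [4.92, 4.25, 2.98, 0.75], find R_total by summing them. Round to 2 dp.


R_total = 4.92 + 4.25 + 2.98 + 0.75 = 12.90

12.90


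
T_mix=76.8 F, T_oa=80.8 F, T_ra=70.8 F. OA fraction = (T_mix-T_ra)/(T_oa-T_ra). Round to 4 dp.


frac = (76.8 - 70.8) / (80.8 - 70.8) = 0.6000

0.6000


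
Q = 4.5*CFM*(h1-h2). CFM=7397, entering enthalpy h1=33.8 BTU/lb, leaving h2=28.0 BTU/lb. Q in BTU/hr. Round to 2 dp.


Q = 4.5 * 7397 * (33.8 - 28.0) = 193061.70 BTU/hr

193061.70 BTU/hr


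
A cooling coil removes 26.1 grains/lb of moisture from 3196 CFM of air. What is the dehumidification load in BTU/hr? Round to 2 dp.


Q = 0.68 * 3196 * 26.1 = 56722.61 BTU/hr

56722.61 BTU/hr


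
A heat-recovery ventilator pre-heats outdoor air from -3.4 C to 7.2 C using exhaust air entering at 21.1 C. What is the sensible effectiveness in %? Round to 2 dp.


eff = (7.2-(-3.4))/(21.1-(-3.4))*100 = 43.27 %

43.27 %


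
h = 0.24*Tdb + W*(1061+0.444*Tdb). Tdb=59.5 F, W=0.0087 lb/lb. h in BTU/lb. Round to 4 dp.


h = 0.24*59.5 + 0.0087*(1061+0.444*59.5) = 23.7405 BTU/lb

23.7405 BTU/lb


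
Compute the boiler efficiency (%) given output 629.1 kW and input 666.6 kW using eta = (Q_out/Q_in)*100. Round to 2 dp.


eta = (629.1/666.6)*100 = 94.37 %

94.37 %


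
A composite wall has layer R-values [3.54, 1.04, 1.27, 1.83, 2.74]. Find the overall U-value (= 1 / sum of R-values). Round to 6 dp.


R_total = 3.54 + 1.04 + 1.27 + 1.83 + 2.74 = 10.42
U = 1/10.42 = 0.095969

0.095969


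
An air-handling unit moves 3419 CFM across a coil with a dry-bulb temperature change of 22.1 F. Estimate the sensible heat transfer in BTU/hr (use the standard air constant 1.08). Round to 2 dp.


Q = 1.08 * 3419 * 22.1 = 81604.69 BTU/hr

81604.69 BTU/hr


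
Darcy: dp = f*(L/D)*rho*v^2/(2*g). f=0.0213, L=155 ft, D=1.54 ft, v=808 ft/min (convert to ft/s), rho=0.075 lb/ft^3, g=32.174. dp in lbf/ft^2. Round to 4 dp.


v_fps = 808/60 = 13.4667 ft/s
dp = 0.0213*(155/1.54)*0.075*13.4667^2/(2*32.174) = 0.4531 lbf/ft^2

0.4531 lbf/ft^2


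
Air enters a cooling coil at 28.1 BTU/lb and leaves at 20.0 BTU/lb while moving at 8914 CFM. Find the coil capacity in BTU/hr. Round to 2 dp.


Q = 4.5 * 8914 * (28.1 - 20.0) = 324915.30 BTU/hr

324915.30 BTU/hr


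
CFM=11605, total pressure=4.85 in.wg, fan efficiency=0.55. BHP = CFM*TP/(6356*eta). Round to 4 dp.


BHP = 11605 * 4.85 / (6356 * 0.55) = 16.1005 hp

16.1005 hp


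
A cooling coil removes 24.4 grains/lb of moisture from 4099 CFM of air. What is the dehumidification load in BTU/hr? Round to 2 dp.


Q = 0.68 * 4099 * 24.4 = 68010.61 BTU/hr

68010.61 BTU/hr


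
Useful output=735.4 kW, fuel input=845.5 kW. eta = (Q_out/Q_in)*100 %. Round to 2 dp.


eta = (735.4/845.5)*100 = 86.98 %

86.98 %


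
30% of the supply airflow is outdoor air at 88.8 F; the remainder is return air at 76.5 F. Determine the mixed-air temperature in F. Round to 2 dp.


T_mix = 0.3*88.8 + 0.7*76.5 = 80.19 F

80.19 F


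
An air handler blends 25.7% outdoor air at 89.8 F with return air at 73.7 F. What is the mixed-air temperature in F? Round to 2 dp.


T_mix = 73.7 + (25.7/100)*(89.8-73.7) = 77.84 F

77.84 F


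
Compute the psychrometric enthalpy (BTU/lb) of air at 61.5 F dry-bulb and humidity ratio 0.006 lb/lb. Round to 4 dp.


h = 0.24*61.5 + 0.006*(1061+0.444*61.5) = 21.2898 BTU/lb

21.2898 BTU/lb


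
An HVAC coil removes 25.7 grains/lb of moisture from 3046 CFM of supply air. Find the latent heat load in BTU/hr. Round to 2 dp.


Q = 0.68 * 3046 * 25.7 = 53231.90 BTU/hr

53231.90 BTU/hr


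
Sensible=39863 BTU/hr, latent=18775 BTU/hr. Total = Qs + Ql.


Qt = 39863 + 18775 = 58638 BTU/hr

58638 BTU/hr


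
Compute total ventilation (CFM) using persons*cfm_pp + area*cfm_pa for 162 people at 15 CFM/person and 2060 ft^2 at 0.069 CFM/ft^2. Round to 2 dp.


Total = 162*15 + 2060*0.069 = 2572.14 CFM

2572.14 CFM


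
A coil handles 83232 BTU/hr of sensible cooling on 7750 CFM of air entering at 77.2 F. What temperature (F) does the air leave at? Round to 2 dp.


dT = 83232/(1.08*7750) = 9.9441
T_leave = 77.2 - 9.9441 = 67.26 F

67.26 F


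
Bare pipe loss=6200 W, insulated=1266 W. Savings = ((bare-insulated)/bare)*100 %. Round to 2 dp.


Savings = ((6200-1266)/6200)*100 = 79.58 %

79.58 %


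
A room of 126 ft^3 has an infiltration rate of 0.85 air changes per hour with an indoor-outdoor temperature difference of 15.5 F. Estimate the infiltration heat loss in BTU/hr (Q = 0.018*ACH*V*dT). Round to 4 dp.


Q = 0.018 * 0.85 * 126 * 15.5 = 29.8809 BTU/hr

29.8809 BTU/hr


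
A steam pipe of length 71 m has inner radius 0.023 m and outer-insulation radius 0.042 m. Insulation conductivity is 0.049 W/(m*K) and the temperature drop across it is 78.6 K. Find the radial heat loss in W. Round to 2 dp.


Q = 2*pi*0.049*71*78.6/ln(0.042/0.023) = 2853.21 W

2853.21 W


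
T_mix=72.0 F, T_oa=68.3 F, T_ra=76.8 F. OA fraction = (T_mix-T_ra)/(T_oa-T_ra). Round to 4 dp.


frac = (72.0 - 76.8) / (68.3 - 76.8) = 0.5647

0.5647


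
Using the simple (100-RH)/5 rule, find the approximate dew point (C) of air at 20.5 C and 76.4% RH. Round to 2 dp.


Td = 20.5 - (100-76.4)/5 = 15.78 C

15.78 C


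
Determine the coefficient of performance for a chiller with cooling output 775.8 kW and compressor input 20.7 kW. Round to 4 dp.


COP = 775.8 / 20.7 = 37.4783

37.4783


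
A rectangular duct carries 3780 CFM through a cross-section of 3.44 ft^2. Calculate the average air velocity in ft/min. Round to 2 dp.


V = 3780 / 3.44 = 1098.84 ft/min

1098.84 ft/min


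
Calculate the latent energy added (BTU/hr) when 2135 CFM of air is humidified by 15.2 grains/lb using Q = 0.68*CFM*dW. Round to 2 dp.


Q = 0.68 * 2135 * 15.2 = 22067.36 BTU/hr

22067.36 BTU/hr


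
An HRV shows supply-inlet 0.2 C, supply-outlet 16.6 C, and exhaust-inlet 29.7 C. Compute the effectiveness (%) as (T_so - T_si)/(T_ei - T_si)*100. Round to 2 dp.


eff = (16.6-0.2)/(29.7-0.2)*100 = 55.59 %

55.59 %


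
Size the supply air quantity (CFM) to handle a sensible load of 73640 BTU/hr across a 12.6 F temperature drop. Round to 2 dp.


CFM = 73640 / (1.08 * 12.6) = 5411.52

5411.52 CFM


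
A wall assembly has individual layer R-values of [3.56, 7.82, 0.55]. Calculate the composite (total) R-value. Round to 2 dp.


R_total = 3.56 + 7.82 + 0.55 = 11.93

11.93


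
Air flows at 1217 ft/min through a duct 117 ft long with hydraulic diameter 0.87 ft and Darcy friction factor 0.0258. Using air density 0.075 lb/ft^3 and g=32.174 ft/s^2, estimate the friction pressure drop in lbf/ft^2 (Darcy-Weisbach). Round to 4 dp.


v_fps = 1217/60 = 20.2833 ft/s
dp = 0.0258*(117/0.87)*0.075*20.2833^2/(2*32.174) = 1.6638 lbf/ft^2

1.6638 lbf/ft^2


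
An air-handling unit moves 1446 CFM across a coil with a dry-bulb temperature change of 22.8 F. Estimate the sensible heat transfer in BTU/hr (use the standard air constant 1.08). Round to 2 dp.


Q = 1.08 * 1446 * 22.8 = 35606.30 BTU/hr

35606.30 BTU/hr


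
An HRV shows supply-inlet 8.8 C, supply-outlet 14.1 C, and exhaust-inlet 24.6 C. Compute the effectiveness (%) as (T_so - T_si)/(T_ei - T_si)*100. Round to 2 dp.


eff = (14.1-8.8)/(24.6-8.8)*100 = 33.54 %

33.54 %


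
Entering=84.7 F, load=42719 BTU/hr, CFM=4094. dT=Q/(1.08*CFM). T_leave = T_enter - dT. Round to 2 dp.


dT = 42719/(1.08*4094) = 9.6616
T_leave = 84.7 - 9.6616 = 75.04 F

75.04 F


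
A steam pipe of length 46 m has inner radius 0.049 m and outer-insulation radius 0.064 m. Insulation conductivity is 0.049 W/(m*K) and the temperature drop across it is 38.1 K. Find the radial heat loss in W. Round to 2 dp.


Q = 2*pi*0.049*46*38.1/ln(0.064/0.049) = 2020.44 W

2020.44 W


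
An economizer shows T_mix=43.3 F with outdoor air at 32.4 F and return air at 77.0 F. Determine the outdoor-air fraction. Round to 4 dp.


frac = (43.3 - 77.0) / (32.4 - 77.0) = 0.7556

0.7556


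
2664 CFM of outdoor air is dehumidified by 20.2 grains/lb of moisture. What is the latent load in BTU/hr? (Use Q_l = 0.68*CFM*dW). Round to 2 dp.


Q = 0.68 * 2664 * 20.2 = 36592.70 BTU/hr

36592.70 BTU/hr


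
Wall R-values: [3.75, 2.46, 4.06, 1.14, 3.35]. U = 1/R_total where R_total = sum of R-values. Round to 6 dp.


R_total = 3.75 + 2.46 + 4.06 + 1.14 + 3.35 = 14.76
U = 1/14.76 = 0.067751

0.067751


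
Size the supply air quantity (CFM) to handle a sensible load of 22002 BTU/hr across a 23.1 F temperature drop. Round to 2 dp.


CFM = 22002 / (1.08 * 23.1) = 881.91

881.91 CFM


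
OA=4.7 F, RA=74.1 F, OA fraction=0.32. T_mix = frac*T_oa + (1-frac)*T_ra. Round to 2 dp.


T_mix = 0.32*4.7 + 0.68*74.1 = 51.89 F

51.89 F


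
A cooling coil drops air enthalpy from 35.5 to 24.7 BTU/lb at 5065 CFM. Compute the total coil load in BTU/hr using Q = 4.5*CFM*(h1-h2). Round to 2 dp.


Q = 4.5 * 5065 * (35.5 - 24.7) = 246159.00 BTU/hr

246159.00 BTU/hr


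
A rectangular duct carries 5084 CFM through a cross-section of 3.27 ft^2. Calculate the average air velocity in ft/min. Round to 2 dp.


V = 5084 / 3.27 = 1554.74 ft/min

1554.74 ft/min


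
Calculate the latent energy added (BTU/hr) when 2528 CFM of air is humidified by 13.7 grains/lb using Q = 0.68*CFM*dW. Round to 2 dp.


Q = 0.68 * 2528 * 13.7 = 23550.85 BTU/hr

23550.85 BTU/hr


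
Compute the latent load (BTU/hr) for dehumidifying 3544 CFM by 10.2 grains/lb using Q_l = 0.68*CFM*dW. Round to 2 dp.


Q = 0.68 * 3544 * 10.2 = 24581.18 BTU/hr

24581.18 BTU/hr


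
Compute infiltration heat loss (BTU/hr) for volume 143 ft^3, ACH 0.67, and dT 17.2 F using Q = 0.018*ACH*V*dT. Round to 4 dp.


Q = 0.018 * 0.67 * 143 * 17.2 = 29.6628 BTU/hr

29.6628 BTU/hr


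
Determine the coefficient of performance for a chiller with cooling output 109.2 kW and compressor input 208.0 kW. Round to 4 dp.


COP = 109.2 / 208.0 = 0.5250

0.5250


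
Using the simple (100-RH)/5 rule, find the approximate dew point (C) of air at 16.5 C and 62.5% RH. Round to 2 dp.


Td = 16.5 - (100-62.5)/5 = 9.00 C

9.00 C


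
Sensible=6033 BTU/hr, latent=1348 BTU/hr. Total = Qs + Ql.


Qt = 6033 + 1348 = 7381 BTU/hr

7381 BTU/hr


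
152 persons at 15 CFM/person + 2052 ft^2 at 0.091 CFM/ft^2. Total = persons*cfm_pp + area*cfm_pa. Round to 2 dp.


Total = 152*15 + 2052*0.091 = 2466.73 CFM

2466.73 CFM


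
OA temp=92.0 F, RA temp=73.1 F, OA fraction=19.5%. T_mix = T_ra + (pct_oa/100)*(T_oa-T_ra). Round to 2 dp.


T_mix = 73.1 + (19.5/100)*(92.0-73.1) = 76.79 F

76.79 F


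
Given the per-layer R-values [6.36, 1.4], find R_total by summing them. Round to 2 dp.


R_total = 6.36 + 1.4 = 7.76

7.76


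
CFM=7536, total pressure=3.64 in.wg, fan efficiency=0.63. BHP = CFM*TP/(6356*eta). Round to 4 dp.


BHP = 7536 * 3.64 / (6356 * 0.63) = 6.8504 hp

6.8504 hp


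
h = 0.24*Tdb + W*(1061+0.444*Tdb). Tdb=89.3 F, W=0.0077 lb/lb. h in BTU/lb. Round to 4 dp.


h = 0.24*89.3 + 0.0077*(1061+0.444*89.3) = 29.9070 BTU/lb

29.9070 BTU/lb


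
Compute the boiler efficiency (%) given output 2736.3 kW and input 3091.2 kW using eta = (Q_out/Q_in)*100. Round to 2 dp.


eta = (2736.3/3091.2)*100 = 88.52 %

88.52 %


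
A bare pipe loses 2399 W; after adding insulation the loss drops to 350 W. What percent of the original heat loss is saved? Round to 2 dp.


Savings = ((2399-350)/2399)*100 = 85.41 %

85.41 %


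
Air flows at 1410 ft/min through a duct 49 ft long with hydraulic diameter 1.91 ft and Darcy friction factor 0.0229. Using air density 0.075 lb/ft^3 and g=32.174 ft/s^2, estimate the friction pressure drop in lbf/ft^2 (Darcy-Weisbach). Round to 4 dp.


v_fps = 1410/60 = 23.5 ft/s
dp = 0.0229*(49/1.91)*0.075*23.5^2/(2*32.174) = 0.3781 lbf/ft^2

0.3781 lbf/ft^2


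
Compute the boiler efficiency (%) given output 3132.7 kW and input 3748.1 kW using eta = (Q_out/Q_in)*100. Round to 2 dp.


eta = (3132.7/3748.1)*100 = 83.58 %

83.58 %


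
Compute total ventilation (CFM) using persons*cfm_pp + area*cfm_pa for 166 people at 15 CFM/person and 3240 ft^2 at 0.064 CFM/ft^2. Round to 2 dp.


Total = 166*15 + 3240*0.064 = 2697.36 CFM

2697.36 CFM


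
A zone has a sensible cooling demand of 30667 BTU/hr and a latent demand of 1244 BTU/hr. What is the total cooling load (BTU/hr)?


Qt = 30667 + 1244 = 31911 BTU/hr

31911 BTU/hr


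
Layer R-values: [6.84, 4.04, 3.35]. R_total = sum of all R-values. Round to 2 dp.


R_total = 6.84 + 4.04 + 3.35 = 14.23

14.23


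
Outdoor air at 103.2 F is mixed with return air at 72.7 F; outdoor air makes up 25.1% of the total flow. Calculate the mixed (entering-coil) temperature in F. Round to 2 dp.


T_mix = 72.7 + (25.1/100)*(103.2-72.7) = 80.36 F

80.36 F


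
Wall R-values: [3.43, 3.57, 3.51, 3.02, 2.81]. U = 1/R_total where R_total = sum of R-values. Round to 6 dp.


R_total = 3.43 + 3.57 + 3.51 + 3.02 + 2.81 = 16.34
U = 1/16.34 = 0.061200

0.061200


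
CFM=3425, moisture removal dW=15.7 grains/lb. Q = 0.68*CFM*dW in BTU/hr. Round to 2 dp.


Q = 0.68 * 3425 * 15.7 = 36565.30 BTU/hr

36565.30 BTU/hr


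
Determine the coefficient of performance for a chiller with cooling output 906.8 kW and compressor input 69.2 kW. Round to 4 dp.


COP = 906.8 / 69.2 = 13.1040

13.1040


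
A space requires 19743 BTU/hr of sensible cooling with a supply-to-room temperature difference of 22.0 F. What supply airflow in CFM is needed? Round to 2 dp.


CFM = 19743 / (1.08 * 22.0) = 830.93

830.93 CFM


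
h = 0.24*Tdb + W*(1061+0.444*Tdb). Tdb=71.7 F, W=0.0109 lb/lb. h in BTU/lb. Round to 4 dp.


h = 0.24*71.7 + 0.0109*(1061+0.444*71.7) = 29.1199 BTU/lb

29.1199 BTU/lb


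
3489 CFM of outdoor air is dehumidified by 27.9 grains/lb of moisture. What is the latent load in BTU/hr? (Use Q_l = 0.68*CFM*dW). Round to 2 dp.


Q = 0.68 * 3489 * 27.9 = 66193.31 BTU/hr

66193.31 BTU/hr


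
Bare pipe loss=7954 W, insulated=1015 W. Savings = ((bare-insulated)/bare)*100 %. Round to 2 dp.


Savings = ((7954-1015)/7954)*100 = 87.24 %

87.24 %


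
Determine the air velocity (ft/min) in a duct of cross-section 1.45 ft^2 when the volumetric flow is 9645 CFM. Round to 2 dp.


V = 9645 / 1.45 = 6651.72 ft/min

6651.72 ft/min


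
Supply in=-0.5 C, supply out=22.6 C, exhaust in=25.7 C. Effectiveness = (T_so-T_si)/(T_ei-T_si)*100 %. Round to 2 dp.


eff = (22.6-(-0.5))/(25.7-(-0.5))*100 = 88.17 %

88.17 %


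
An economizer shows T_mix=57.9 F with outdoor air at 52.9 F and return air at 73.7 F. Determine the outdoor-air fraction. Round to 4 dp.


frac = (57.9 - 73.7) / (52.9 - 73.7) = 0.7596

0.7596
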